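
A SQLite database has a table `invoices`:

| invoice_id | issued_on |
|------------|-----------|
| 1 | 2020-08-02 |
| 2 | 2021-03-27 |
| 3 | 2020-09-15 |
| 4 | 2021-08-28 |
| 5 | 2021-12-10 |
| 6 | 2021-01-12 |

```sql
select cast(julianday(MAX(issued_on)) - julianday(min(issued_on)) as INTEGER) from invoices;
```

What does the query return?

495

MIN = 2020-08-02, MAX = 2021-12-10.
29 days remain in August 2020 after the 2nd (31 − 2).
Full months from September 2020 through November 2021 contribute their day counts.
Then 10 days into December 2021.
Total: 29 + 30 + 31 + 30 + 31 + 31 + 28 + 31 + 30 + 31 + 30 + 31 + 31 + 30 + 31 + 30 + 10 = 495.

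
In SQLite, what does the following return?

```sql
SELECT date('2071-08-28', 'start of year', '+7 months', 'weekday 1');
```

2071-08-03

`start of year` rewinds 2071-08-28 to 2071-01-01.
Adding +7 months to 2071-01-01 gives 2071-08-01.
`weekday 1` advances to the next Monday; 2071-08-01 is a Saturday, so it moves forward to 2071-08-03.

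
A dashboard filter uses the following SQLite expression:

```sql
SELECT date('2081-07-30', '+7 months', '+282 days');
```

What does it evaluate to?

2082-12-09

Adding +7 months to 2081-07-30 targets 2082-02-30. February 2082 has only 28 days, so SQLite normalizes the 2-day overflow forward to 2082-03-02.
Applying '+282 days' to 2082-03-02: counting 282 days forward gives 2082-12-09.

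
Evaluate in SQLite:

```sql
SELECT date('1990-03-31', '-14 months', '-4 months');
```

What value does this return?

1988-10-01

Adding -14 months to 1990-03-31 gives 1989-01-31.
Adding -4 months to 1989-01-31 targets 1988-09-31. September 1988 has only 30 days, so SQLite normalizes the 1-day overflow forward to 1988-10-01.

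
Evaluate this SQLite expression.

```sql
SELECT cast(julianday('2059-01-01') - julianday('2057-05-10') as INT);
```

21 days remain in May 2057 after the 10th (31 − 10).
Full months from June 2057 through December 2058 contribute their day counts.
Then 1 day into January 2059.
Total: 21 + 30 + 31 + 31 + 30 + 31 + 30 + 31 + 31 + 28 + 31 + 30 + 31 + 30 + 31 + 31 + 30 + 31 + 30 + 31 + 1 = 601.

601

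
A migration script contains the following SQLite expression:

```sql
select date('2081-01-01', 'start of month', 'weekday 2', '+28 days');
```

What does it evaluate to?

`start of month` rewinds 2081-01-01 to 2081-01-01.
`weekday 2` advances to the next Tuesday; 2081-01-01 is a Wednesday, so it moves forward to 2081-01-07.
January 2081 has 31 days; 24 remain after the 7th, so 25 days reach 2081-02-01.
Advancing 3 more days within February lands on 2081-02-04.

2081-02-04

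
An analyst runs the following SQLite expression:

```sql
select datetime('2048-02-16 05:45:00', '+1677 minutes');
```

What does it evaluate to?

2048-02-17 09:42:00

1677 minutes = 27h 57m; +1677 minutes from 2048-02-16 05:45:00 is 2048-02-17 09:42:00 (crosses midnight).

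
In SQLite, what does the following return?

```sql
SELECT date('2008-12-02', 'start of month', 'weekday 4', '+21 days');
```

`start of month` rewinds 2008-12-02 to 2008-12-01.
`weekday 4` advances to the next Thursday; 2008-12-01 is a Monday, so it moves forward to 2008-12-04.
Advancing 21 more days within December lands on 2008-12-25.

2008-12-25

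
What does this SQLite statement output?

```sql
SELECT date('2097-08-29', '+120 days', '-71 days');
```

2097-10-17

Applying '+120 days' to 2097-08-29: counting 120 days forward gives 2097-12-27.
Applying '-71 days' to 2097-12-27: counting 71 days back gives 2097-10-17.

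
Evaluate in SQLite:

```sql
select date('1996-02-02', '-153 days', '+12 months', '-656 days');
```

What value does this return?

1994-11-16

Applying '-153 days' to 1996-02-02: counting 153 days back gives 1995-09-02.
Adding +12 months to 1995-09-02 gives 1996-09-02.
Applying '-656 days' to 1996-09-02: counting 656 days back gives 1994-11-16.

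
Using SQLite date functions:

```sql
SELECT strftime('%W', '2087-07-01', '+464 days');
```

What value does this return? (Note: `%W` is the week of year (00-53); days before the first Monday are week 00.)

40

First apply '+464 days': 2087-07-01 → 2088-10-07.
2088-10-07 is a Thursday. SQLite's %W counts Mondays since the year started; the result is 40.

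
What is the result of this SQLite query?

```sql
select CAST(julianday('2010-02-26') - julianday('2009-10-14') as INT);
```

135

17 days remain in October 2009 after the 14th (31 − 14).
November 2009: 30 days.
December 2009: 31 days.
January 2010: 31 days.
Then 26 days into February 2010.
Total: 17 + 30 + 31 + 31 + 26 = 135.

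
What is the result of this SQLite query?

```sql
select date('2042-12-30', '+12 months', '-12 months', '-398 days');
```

2041-11-27

Adding +12 months to 2042-12-30 gives 2043-12-30.
Adding -12 months to 2043-12-30 gives 2042-12-30.
Applying '-398 days' to 2042-12-30: counting 398 days back gives 2041-11-27.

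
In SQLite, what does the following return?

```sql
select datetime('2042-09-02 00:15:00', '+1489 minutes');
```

1489 minutes = 24h 49m; +1489 minutes from 2042-09-02 00:15:00 is 2042-09-03 01:04:00 (crosses midnight).

2042-09-03 01:04:00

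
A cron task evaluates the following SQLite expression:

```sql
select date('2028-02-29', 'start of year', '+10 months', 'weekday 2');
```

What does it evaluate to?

2028-11-07

`start of year` rewinds 2028-02-29 to 2028-01-01.
Adding +10 months to 2028-01-01 gives 2028-11-01.
`weekday 2` advances to the next Tuesday; 2028-11-01 is a Wednesday, so it moves forward to 2028-11-07.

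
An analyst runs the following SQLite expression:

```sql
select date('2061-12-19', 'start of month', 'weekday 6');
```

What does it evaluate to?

2061-12-03

`start of month` rewinds 2061-12-19 to 2061-12-01.
`weekday 6` advances to the next Saturday; 2061-12-01 is a Thursday, so it moves forward to 2061-12-03.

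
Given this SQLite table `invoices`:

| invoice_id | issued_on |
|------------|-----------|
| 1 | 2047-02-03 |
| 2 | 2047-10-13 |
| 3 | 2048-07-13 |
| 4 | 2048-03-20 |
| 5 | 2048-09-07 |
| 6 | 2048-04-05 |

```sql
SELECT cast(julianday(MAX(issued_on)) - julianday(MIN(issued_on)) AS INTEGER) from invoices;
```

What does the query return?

582

MIN = 2047-02-03, MAX = 2048-09-07.
25 days remain in February 2047 after the 3rd (28 − 3).
Full months from March 2047 through August 2048 contribute their day counts.
Then 7 days into September 2048.
Total: 25 + 31 + 30 + 31 + 30 + 31 + 31 + 30 + 31 + 30 + 31 + 31 + 29 + 31 + 30 + 31 + 30 + 31 + 31 + 7 = 582.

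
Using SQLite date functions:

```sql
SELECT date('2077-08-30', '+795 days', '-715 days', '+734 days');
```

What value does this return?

2079-11-22

Applying '+795 days' to 2077-08-30: counting 795 days forward gives 2079-11-03.
Applying '-715 days' to 2079-11-03: counting 715 days back gives 2077-11-18.
Applying '+734 days' to 2077-11-18: counting 734 days forward gives 2079-11-22.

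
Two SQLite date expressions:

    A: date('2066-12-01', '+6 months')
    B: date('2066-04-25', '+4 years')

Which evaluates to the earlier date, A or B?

A = 2067-06-01.
B = 2070-04-25.
A is earlier.

A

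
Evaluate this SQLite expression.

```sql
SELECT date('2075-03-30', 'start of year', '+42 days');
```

2075-02-12

`start of year` rewinds 2075-03-30 to 2075-01-01.
Applying '+42 days' to 2075-01-01: counting 42 days forward gives 2075-02-12.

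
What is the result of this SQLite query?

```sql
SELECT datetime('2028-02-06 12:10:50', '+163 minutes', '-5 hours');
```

163 minutes = 2h 43m; +163 minutes from 2028-02-06 12:10:50 is 2028-02-06 14:53:50.
-5 hours from 2028-02-06 14:53:50 is 2028-02-06 09:53:50.

2028-02-06 09:53:50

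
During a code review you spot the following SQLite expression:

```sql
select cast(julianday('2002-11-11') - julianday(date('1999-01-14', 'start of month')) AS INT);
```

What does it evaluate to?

1410

`start of month` rewinds 1999-01-14 to 1999-01-01.
30 days remain in January 1999 after the 1st (31 − 1).
Full months from February 1999 through October 2002 contribute their day counts.
Then 11 days into November 2002.
Total: 30 + 28 + 31 + 30 + 31 + 30 + 31 + 31 + 30 + 31 + 30 + 31 + 31 + 29 + 31 + 30 + 31 + 30 + 31 + 31 + 30 + 31 + 30 + 31 + 31 + 28 + 31 + 30 + 31 + 30 + 31 + 31 + 30 + 31 + 30 + 31 + 31 + 28 + 31 + 30 + 31 + 30 + 31 + 31 + 30 + 31 + 11 = 1410.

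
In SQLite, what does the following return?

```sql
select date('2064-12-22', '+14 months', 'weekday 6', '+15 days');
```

Adding +14 months to 2064-12-22 gives 2066-02-22.
`weekday 6` advances to the next Saturday; 2066-02-22 is a Monday, so it moves forward to 2066-02-27.
February 2066 has 28 days; 1 remain after the 27th, so 2 days reach 2066-03-01.
Advancing 13 more days within March lands on 2066-03-14.

2066-03-14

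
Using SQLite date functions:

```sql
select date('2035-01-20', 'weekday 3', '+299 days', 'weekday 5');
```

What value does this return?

`weekday 3` advances to the next Wednesday; 2035-01-20 is a Saturday, so it moves forward to 2035-01-24.
Applying '+299 days' to 2035-01-24: counting 299 days forward gives 2035-11-19.
`weekday 5` advances to the next Friday; 2035-11-19 is a Monday, so it moves forward to 2035-11-23.

2035-11-23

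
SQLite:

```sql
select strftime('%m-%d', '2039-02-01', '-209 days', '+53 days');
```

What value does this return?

08-29

First apply '-209 days', '+53 days': 2039-02-01 → 2038-08-29.
`%m-%d` extracts the month-day: 08-29.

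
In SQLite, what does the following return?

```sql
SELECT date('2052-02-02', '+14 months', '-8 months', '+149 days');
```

2052-12-29

Adding +14 months to 2052-02-02 gives 2053-04-02.
Adding -8 months to 2053-04-02 gives 2052-08-02.
Applying '+149 days' to 2052-08-02: counting 149 days forward gives 2052-12-29.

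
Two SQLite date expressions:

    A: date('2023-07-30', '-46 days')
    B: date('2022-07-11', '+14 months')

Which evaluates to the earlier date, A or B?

A = 2023-06-14.
B = 2023-09-11.
A is earlier.

A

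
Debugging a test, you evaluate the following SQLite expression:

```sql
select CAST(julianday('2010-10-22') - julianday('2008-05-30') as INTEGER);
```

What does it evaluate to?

875

1 day remains in May 2008 after the 30th (31 − 30).
Full months from June 2008 through September 2010 contribute their day counts.
Then 22 days into October 2010.
Total: 1 + 30 + 31 + 31 + 30 + 31 + 30 + 31 + 31 + 28 + 31 + 30 + 31 + 30 + 31 + 31 + 30 + 31 + 30 + 31 + 31 + 28 + 31 + 30 + 31 + 30 + 31 + 31 + 30 + 22 = 875.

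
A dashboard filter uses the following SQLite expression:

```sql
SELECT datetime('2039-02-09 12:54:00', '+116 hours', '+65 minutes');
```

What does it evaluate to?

+116 hours from 2039-02-09 12:54:00 is 2039-02-14 08:54:00 (crosses midnight).
65 minutes = 1h 5m; +65 minutes from 2039-02-14 08:54:00 is 2039-02-14 09:59:00.

2039-02-14 09:59:00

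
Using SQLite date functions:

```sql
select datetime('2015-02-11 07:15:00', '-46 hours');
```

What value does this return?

-46 hours from 2015-02-11 07:15:00 is 2015-02-09 09:15:00 (crosses midnight).

2015-02-09 09:15:00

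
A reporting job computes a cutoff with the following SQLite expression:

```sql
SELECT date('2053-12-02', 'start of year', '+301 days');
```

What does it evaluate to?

2053-10-29

`start of year` rewinds 2053-12-02 to 2053-01-01.
Applying '+301 days' to 2053-01-01: counting 301 days forward gives 2053-10-29.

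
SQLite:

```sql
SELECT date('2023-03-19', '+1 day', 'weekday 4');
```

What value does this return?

2023-03-23

Advancing 1 more day within March lands on 2023-03-20.
`weekday 4` advances to the next Thursday; 2023-03-20 is a Monday, so it moves forward to 2023-03-23.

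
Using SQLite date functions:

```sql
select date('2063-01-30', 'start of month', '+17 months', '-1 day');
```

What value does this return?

2064-05-31

`start of month` rewinds 2063-01-30 to 2063-01-01.
Adding +17 months to 2063-01-01 gives 2064-06-01.
Going back 1 day from 2064-06-01 reaches 2064-05-31 (last day of May, 31 days).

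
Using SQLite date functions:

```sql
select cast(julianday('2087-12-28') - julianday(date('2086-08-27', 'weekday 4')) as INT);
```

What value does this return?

486

`weekday 4` advances to the next Thursday; 2086-08-27 is a Tuesday, so it moves forward to 2086-08-29.
2 days remain in August 2086 after the 29th (31 − 29).
Full months from September 2086 through November 2087 contribute their day counts.
Then 28 days into December 2087.
Total: 2 + 30 + 31 + 30 + 31 + 31 + 28 + 31 + 30 + 31 + 30 + 31 + 31 + 30 + 31 + 30 + 28 = 486.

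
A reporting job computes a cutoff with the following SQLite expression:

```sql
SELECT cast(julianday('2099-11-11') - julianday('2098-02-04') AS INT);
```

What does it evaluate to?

645

24 days remain in February 2098 after the 4th (28 − 4).
Full months from March 2098 through October 2099 contribute their day counts.
Then 11 days into November 2099.
Total: 24 + 31 + 30 + 31 + 30 + 31 + 31 + 30 + 31 + 30 + 31 + 31 + 28 + 31 + 30 + 31 + 30 + 31 + 31 + 30 + 31 + 11 = 645.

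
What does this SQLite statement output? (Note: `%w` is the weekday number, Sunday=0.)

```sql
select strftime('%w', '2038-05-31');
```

2038-05-31 is a Monday; with Sunday=0 that is 1.

1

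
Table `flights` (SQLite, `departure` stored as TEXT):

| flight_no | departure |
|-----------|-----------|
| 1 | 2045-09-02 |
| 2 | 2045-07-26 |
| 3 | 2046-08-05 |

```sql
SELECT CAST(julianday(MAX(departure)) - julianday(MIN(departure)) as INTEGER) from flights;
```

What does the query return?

375

MIN = 2045-07-26, MAX = 2046-08-05.
5 days remain in July 2045 after the 26th (31 − 26).
Full months from August 2045 through July 2046 contribute their day counts.
Then 5 days into August 2046.
Total: 5 + 31 + 30 + 31 + 30 + 31 + 31 + 28 + 31 + 30 + 31 + 30 + 31 + 5 = 375.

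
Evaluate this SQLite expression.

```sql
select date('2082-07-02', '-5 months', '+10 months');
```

Adding -5 months to 2082-07-02 gives 2082-02-02.
Adding +10 months to 2082-02-02 gives 2082-12-02.

2082-12-02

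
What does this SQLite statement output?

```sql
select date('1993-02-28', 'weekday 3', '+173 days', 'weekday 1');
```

1993-08-23

`weekday 3` advances to the next Wednesday; 1993-02-28 is a Sunday, so it moves forward to 1993-03-03.
Applying '+173 days' to 1993-03-03: counting 173 days forward gives 1993-08-23.
`weekday 1` advances to the next Monday; 1993-08-23 is already a Monday, so it stays at 1993-08-23.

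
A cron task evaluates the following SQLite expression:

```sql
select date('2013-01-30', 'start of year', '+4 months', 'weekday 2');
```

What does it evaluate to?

`start of year` rewinds 2013-01-30 to 2013-01-01.
Adding +4 months to 2013-01-01 gives 2013-05-01.
`weekday 2` advances to the next Tuesday; 2013-05-01 is a Wednesday, so it moves forward to 2013-05-07.

2013-05-07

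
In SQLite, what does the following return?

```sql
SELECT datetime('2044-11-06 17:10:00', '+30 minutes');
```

2044-11-06 17:40:00

+30 minutes from 2044-11-06 17:10:00 is 2044-11-06 17:40:00.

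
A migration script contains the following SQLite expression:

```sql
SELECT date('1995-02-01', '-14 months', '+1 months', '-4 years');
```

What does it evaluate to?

Adding -14 months to 1995-02-01 gives 1993-12-01.
Adding +1 month to 1993-12-01 gives 1994-01-01.
Adding -4 years to 1994-01-01 gives 1990-01-01.

1990-01-01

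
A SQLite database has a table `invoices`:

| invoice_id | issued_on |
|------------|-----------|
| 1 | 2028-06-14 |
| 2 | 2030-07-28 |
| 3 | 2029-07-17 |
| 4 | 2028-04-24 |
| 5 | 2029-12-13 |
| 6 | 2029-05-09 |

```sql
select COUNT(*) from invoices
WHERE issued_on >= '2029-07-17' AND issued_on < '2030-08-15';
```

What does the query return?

Rows in [2029-07-17, 2030-08-15): 2030-07-28, 2029-07-17, 2029-12-13 → 3 rows.

3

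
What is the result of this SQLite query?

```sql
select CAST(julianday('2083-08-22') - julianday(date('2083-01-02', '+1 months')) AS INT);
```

201

Adding +1 month to 2083-01-02 gives 2083-02-02.
26 days remain in February 2083 after the 2nd (28 − 2).
March 2083: 31 days.
April 2083: 30 days.
May 2083: 31 days.
June 2083: 30 days.
July 2083: 31 days.
Then 22 days into August 2083.
Total: 26 + 31 + 30 + 31 + 30 + 31 + 22 = 201.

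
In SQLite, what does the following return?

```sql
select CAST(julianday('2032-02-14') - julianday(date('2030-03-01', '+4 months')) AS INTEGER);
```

Adding +4 months to 2030-03-01 gives 2030-07-01.
30 days remain in July 2030 after the 1st (31 − 1).
Full months from August 2030 through January 2032 contribute their day counts.
Then 14 days into February 2032.
Total: 30 + 31 + 30 + 31 + 30 + 31 + 31 + 28 + 31 + 30 + 31 + 30 + 31 + 31 + 30 + 31 + 30 + 31 + 31 + 14 = 593.

593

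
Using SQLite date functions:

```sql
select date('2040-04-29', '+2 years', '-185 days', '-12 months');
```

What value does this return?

Adding +2 years to 2040-04-29 gives 2042-04-29.
Applying '-185 days' to 2042-04-29: counting 185 days back gives 2041-10-26.
Adding -12 months to 2041-10-26 gives 2040-10-26.

2040-10-26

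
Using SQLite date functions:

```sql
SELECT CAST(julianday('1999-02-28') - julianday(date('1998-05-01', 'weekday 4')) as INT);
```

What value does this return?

`weekday 4` advances to the next Thursday; 1998-05-01 is a Friday, so it moves forward to 1998-05-07.
24 days remain in May 1998 after the 7th (31 − 7).
Full months from June 1998 through January 1999 contribute their day counts.
Then 28 days into February 1999.
Total: 24 + 30 + 31 + 31 + 30 + 31 + 30 + 31 + 31 + 28 = 297.

297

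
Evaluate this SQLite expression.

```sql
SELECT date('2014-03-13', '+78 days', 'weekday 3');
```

Applying '+78 days' to 2014-03-13: counting 78 days forward gives 2014-05-30.
`weekday 3` advances to the next Wednesday; 2014-05-30 is a Friday, so it moves forward to 2014-06-04.

2014-06-04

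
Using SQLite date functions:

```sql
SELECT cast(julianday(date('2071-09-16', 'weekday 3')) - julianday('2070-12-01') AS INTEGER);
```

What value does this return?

289

`weekday 3` advances to the next Wednesday; 2071-09-16 is already a Wednesday, so it stays at 2071-09-16.
30 days remain in December 2070 after the 1st (31 − 1).
Full months from January 2071 through August 2071 contribute their day counts.
Then 16 days into September 2071.
Total: 30 + 31 + 28 + 31 + 30 + 31 + 30 + 31 + 31 + 16 = 289.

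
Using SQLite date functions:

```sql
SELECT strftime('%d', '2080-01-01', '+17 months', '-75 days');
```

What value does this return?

First apply '+17 months', '-75 days': 2080-01-01 → 2081-03-18.
`%d` extracts the 2-digit day of month: 18.

18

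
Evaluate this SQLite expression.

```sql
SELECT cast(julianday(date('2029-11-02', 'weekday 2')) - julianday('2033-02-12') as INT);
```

`weekday 2` advances to the next Tuesday; 2029-11-02 is a Friday, so it moves forward to 2029-11-06.
24 days remain in November 2029 after the 6th (30 − 6).
Full months from December 2029 through January 2033 contribute their day counts.
Then 12 days into February 2033.
Total: 24 + 31 + 31 + 28 + 31 + 30 + 31 + 30 + 31 + 31 + 30 + 31 + 30 + 31 + 31 + 28 + 31 + 30 + 31 + 30 + 31 + 31 + 30 + 31 + 30 + 31 + 31 + 29 + 31 + 30 + 31 + 30 + 31 + 31 + 30 + 31 + 30 + 31 + 31 + 12 = 1194.
The subtraction is earlier − later, so the result is −1194 → -1194.

-1194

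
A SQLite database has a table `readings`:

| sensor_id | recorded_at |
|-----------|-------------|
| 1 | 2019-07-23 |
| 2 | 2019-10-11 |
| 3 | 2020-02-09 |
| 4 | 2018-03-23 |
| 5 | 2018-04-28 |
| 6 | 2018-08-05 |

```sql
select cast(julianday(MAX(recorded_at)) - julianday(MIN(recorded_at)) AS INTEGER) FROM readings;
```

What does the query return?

688

MIN = 2018-03-23, MAX = 2020-02-09.
8 days remain in March 2018 after the 23rd (31 − 23).
Full months from April 2018 through January 2020 contribute their day counts.
Then 9 days into February 2020.
Total: 8 + 30 + 31 + 30 + 31 + 31 + 30 + 31 + 30 + 31 + 31 + 28 + 31 + 30 + 31 + 30 + 31 + 31 + 30 + 31 + 30 + 31 + 31 + 9 = 688.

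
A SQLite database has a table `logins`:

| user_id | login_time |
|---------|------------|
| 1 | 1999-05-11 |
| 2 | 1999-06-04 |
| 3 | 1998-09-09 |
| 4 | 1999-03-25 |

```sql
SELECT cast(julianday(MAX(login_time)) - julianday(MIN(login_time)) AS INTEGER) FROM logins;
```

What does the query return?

268

MIN = 1998-09-09, MAX = 1999-06-04.
21 days remain in September 1998 after the 9th (30 − 9).
Full months from October 1998 through May 1999 contribute their day counts.
Then 4 days into June 1999.
Total: 21 + 31 + 30 + 31 + 31 + 28 + 31 + 30 + 31 + 4 = 268.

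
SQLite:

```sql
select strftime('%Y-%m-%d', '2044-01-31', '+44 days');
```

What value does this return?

First apply '+44 days': 2044-01-31 → 2044-03-15.
`%Y-%m-%d` extracts the ISO date: 2044-03-15.

2044-03-15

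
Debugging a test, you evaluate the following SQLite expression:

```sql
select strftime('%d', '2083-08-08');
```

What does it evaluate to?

08

`%d` extracts the 2-digit day of month: 08.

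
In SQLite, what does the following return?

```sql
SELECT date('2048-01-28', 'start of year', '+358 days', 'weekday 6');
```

2048-12-26

`start of year` rewinds 2048-01-28 to 2048-01-01.
Applying '+358 days' to 2048-01-01: counting 358 days forward gives 2048-12-24.
`weekday 6` advances to the next Saturday; 2048-12-24 is a Thursday, so it moves forward to 2048-12-26.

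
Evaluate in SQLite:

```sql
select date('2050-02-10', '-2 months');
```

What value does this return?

2049-12-10

Adding -2 months to 2050-02-10 gives 2049-12-10.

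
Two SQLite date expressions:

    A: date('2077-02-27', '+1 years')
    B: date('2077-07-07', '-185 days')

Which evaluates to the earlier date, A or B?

A = 2078-02-27.
B = 2077-01-03.
B is earlier.

B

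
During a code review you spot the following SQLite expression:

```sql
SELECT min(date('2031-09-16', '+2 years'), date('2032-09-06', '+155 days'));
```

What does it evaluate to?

2033-02-08

date('2031-09-16', '+2 years') → 2033-09-16.
date('2032-09-06', '+155 days') → 2033-02-08.
Earlier of the two is 2033-02-08.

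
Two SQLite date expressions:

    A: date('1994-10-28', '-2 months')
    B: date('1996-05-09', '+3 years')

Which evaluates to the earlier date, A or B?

A = 1994-08-28.
B = 1999-05-09.
A is earlier.

A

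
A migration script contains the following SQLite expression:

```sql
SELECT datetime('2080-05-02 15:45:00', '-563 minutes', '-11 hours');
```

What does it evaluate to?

2080-05-01 19:22:00

563 minutes = 9h 23m; -563 minutes from 2080-05-02 15:45:00 is 2080-05-02 06:22:00.
-11 hours from 2080-05-02 06:22:00 is 2080-05-01 19:22:00 (crosses midnight).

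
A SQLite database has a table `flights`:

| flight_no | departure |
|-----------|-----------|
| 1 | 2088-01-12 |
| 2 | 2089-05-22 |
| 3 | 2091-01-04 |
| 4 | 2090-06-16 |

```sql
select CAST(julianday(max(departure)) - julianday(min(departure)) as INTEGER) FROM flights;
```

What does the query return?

1088

MIN = 2088-01-12, MAX = 2091-01-04.
19 days remain in January 2088 after the 12th (31 − 12).
Full months from February 2088 through December 2090 contribute their day counts.
Then 4 days into January 2091.
Total: 19 + 29 + 31 + 30 + 31 + 30 + 31 + 31 + 30 + 31 + 30 + 31 + 31 + 28 + 31 + 30 + 31 + 30 + 31 + 31 + 30 + 31 + 30 + 31 + 31 + 28 + 31 + 30 + 31 + 30 + 31 + 31 + 30 + 31 + 30 + 31 + 4 = 1088.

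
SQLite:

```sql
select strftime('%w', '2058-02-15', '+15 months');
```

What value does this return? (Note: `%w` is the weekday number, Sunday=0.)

4

First apply '+15 months': 2058-02-15 → 2059-05-15.
2059-05-15 is a Thursday; with Sunday=0 that is 4.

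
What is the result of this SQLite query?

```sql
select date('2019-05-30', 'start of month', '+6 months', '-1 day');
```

`start of month` rewinds 2019-05-30 to 2019-05-01.
Adding +6 months to 2019-05-01 gives 2019-11-01.
Going back 1 day from 2019-11-01 reaches 2019-10-31 (last day of October, 31 days).

2019-10-31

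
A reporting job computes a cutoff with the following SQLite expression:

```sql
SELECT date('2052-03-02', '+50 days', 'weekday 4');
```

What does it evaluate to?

Applying '+50 days' to 2052-03-02: counting 50 days forward gives 2052-04-21.
`weekday 4` advances to the next Thursday; 2052-04-21 is a Sunday, so it moves forward to 2052-04-25.

2052-04-25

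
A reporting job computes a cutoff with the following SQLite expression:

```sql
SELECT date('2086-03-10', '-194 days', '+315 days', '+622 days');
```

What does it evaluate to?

2088-03-22

Applying '-194 days' to 2086-03-10: counting 194 days back gives 2085-08-28.
Applying '+315 days' to 2085-08-28: counting 315 days forward gives 2086-07-09.
Applying '+622 days' to 2086-07-09: counting 622 days forward gives 2088-03-22.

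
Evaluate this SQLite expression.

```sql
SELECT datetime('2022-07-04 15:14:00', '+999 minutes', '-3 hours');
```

999 minutes = 16h 39m; +999 minutes from 2022-07-04 15:14:00 is 2022-07-05 07:53:00 (crosses midnight).
-3 hours from 2022-07-05 07:53:00 is 2022-07-05 04:53:00.

2022-07-05 04:53:00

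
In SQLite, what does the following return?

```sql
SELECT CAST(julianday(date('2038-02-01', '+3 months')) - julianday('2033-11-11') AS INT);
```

1632

Adding +3 months to 2038-02-01 gives 2038-05-01.
19 days remain in November 2033 after the 11th (30 − 11).
Full months from December 2033 through April 2038 contribute their day counts.
Then 1 day into May 2038.
Total: 19 + 31 + 31 + 28 + 31 + 30 + 31 + 30 + 31 + 31 + 30 + 31 + 30 + 31 + 31 + 28 + 31 + 30 + 31 + 30 + 31 + 31 + 30 + 31 + 30 + 31 + 31 + 29 + 31 + 30 + 31 + 30 + 31 + 31 + 30 + 31 + 30 + 31 + 31 + 28 + 31 + 30 + 31 + 30 + 31 + 31 + 30 + 31 + 30 + 31 + 31 + 28 + 31 + 30 + 1 = 1632.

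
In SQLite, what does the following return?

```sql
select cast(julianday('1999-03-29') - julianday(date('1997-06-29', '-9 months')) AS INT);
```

911

Adding -9 months to 1997-06-29 gives 1996-09-29.
1 day remains in September 1996 after the 29th (30 − 29).
Full months from October 1996 through February 1999 contribute their day counts.
Then 29 days into March 1999.
Total: 1 + 31 + 30 + 31 + 31 + 28 + 31 + 30 + 31 + 30 + 31 + 31 + 30 + 31 + 30 + 31 + 31 + 28 + 31 + 30 + 31 + 30 + 31 + 31 + 30 + 31 + 30 + 31 + 31 + 28 + 29 = 911.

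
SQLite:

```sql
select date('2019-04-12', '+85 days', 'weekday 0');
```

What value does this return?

Applying '+85 days' to 2019-04-12: counting 85 days forward gives 2019-07-06.
`weekday 0` advances to the next Sunday; 2019-07-06 is a Saturday, so it moves forward to 2019-07-07.

2019-07-07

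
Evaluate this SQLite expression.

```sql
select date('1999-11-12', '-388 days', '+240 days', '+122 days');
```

1999-10-17

Applying '-388 days' to 1999-11-12: counting 388 days back gives 1998-10-20.
Applying '+240 days' to 1998-10-20: counting 240 days forward gives 1999-06-17.
Applying '+122 days' to 1999-06-17: counting 122 days forward gives 1999-10-17.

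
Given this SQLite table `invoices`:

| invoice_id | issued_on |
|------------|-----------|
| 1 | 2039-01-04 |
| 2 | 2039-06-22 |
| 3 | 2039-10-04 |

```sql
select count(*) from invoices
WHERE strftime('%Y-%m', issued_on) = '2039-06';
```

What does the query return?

1

Rows with year-month 2039-06: 2039-06-22 → 1.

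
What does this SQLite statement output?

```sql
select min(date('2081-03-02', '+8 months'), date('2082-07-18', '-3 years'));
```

2079-07-18

date('2081-03-02', '+8 months') → 2081-11-02.
date('2082-07-18', '-3 years') → 2079-07-18.
Earlier of the two is 2079-07-18.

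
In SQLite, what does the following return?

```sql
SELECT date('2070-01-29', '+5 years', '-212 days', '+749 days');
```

Adding +5 years to 2070-01-29 gives 2075-01-29.
Applying '-212 days' to 2075-01-29: counting 212 days back gives 2074-07-01.
Applying '+749 days' to 2074-07-01: counting 749 days forward gives 2076-07-19.

2076-07-19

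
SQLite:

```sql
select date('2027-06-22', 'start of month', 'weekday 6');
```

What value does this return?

2027-06-05

`start of month` rewinds 2027-06-22 to 2027-06-01.
`weekday 6` advances to the next Saturday; 2027-06-01 is a Tuesday, so it moves forward to 2027-06-05.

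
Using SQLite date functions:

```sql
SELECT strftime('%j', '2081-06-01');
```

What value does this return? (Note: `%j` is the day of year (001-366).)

Day-of-year for 2081-06-01: days since 2081-01-01 inclusive = 152, zero-padded to 152.

152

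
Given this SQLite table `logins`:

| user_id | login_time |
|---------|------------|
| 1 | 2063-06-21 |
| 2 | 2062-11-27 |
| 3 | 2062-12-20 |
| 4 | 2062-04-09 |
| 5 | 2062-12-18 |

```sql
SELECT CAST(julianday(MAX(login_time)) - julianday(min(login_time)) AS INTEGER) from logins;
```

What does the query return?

MIN = 2062-04-09, MAX = 2063-06-21.
21 days remain in April 2062 after the 9th (30 − 9).
Full months from May 2062 through May 2063 contribute their day counts.
Then 21 days into June 2063.
Total: 21 + 31 + 30 + 31 + 31 + 30 + 31 + 30 + 31 + 31 + 28 + 31 + 30 + 31 + 21 = 438.

438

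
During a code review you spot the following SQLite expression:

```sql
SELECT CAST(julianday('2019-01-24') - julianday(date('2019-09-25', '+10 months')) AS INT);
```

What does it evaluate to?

-548

Adding +10 months to 2019-09-25 gives 2020-07-25.
7 days remain in January 2019 after the 24th (31 − 24).
Full months from February 2019 through June 2020 contribute their day counts.
Then 25 days into July 2020.
Total: 7 + 28 + 31 + 30 + 31 + 30 + 31 + 31 + 30 + 31 + 30 + 31 + 31 + 29 + 31 + 30 + 31 + 30 + 25 = 548.
The subtraction is earlier − later, so the result is −548 → -548.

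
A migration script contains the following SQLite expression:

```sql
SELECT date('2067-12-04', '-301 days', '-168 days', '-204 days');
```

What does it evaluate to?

2066-01-30

Applying '-301 days' to 2067-12-04: counting 301 days back gives 2067-02-06.
Applying '-168 days' to 2067-02-06: counting 168 days back gives 2066-08-22.
Applying '-204 days' to 2066-08-22: counting 204 days back gives 2066-01-30.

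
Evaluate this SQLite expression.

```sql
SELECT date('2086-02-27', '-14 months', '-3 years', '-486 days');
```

2080-08-28

Adding -14 months to 2086-02-27 gives 2084-12-27.
Adding -3 years to 2084-12-27 gives 2081-12-27.
Applying '-486 days' to 2081-12-27: counting 486 days back gives 2080-08-28.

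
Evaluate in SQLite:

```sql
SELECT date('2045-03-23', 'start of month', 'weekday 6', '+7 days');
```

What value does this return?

2045-03-11

`start of month` rewinds 2045-03-23 to 2045-03-01.
`weekday 6` advances to the next Saturday; 2045-03-01 is a Wednesday, so it moves forward to 2045-03-04.
Advancing 7 more days within March lands on 2045-03-11.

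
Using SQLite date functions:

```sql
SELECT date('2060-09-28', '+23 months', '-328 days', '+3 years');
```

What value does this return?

2064-10-04

Adding +23 months to 2060-09-28 gives 2062-08-28.
Applying '-328 days' to 2062-08-28: counting 328 days back gives 2061-10-04.
Adding +3 years to 2061-10-04 gives 2064-10-04.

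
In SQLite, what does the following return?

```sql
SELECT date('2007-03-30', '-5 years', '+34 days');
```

Adding -5 years to 2007-03-30 gives 2002-03-30.
March 2002 has 31 days; 1 remain after the 30th, so 2 days reach 2002-04-01.
April 2002 has 30 days; 29 remain after the 1st, so 30 days reach 2002-05-01.
Advancing 2 more days within May lands on 2002-05-03.

2002-05-03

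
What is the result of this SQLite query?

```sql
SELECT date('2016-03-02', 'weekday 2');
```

`weekday 2` advances to the next Tuesday; 2016-03-02 is a Wednesday, so it moves forward to 2016-03-08.

2016-03-08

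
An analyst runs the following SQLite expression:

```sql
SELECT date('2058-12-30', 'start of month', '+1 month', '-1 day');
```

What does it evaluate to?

`start of month` rewinds 2058-12-30 to 2058-12-01.
Adding +1 month to 2058-12-01 gives 2059-01-01.
Going back 1 day from 2059-01-01 reaches 2058-12-31 (last day of December, 31 days).

2058-12-31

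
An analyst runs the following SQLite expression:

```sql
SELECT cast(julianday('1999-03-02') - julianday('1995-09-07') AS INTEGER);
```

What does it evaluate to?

23 days remain in September 1995 after the 7th (30 − 7).
Full months from October 1995 through February 1999 contribute their day counts.
Then 2 days into March 1999.
Total: 23 + 31 + 30 + 31 + 31 + 29 + 31 + 30 + 31 + 30 + 31 + 31 + 30 + 31 + 30 + 31 + 31 + 28 + 31 + 30 + 31 + 30 + 31 + 31 + 30 + 31 + 30 + 31 + 31 + 28 + 31 + 30 + 31 + 30 + 31 + 31 + 30 + 31 + 30 + 31 + 31 + 28 + 2 = 1272.

1272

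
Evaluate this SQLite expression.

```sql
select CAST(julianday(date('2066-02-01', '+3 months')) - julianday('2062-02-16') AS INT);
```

Adding +3 months to 2066-02-01 gives 2066-05-01.
12 days remain in February 2062 after the 16th (28 − 16).
Full months from March 2062 through April 2066 contribute their day counts.
Then 1 day into May 2066.
Total: 12 + 31 + 30 + 31 + 30 + 31 + 31 + 30 + 31 + 30 + 31 + 31 + 28 + 31 + 30 + 31 + 30 + 31 + 31 + 30 + 31 + 30 + 31 + 31 + 29 + 31 + 30 + 31 + 30 + 31 + 31 + 30 + 31 + 30 + 31 + 31 + 28 + 31 + 30 + 31 + 30 + 31 + 31 + 30 + 31 + 30 + 31 + 31 + 28 + 31 + 30 + 1 = 1535.

1535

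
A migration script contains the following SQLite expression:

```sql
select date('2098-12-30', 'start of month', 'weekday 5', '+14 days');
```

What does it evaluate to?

`start of month` rewinds 2098-12-30 to 2098-12-01.
`weekday 5` advances to the next Friday; 2098-12-01 is a Monday, so it moves forward to 2098-12-05.
Advancing 14 more days within December lands on 2098-12-19.

2098-12-19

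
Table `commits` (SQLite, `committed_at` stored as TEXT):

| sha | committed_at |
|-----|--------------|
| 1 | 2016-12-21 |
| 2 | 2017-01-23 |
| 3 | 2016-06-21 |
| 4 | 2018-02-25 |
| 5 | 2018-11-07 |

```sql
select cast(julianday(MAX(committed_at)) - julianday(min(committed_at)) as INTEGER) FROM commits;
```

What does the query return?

869

MIN = 2016-06-21, MAX = 2018-11-07.
9 days remain in June 2016 after the 21st (30 − 21).
Full months from July 2016 through October 2018 contribute their day counts.
Then 7 days into November 2018.
Total: 9 + 31 + 31 + 30 + 31 + 30 + 31 + 31 + 28 + 31 + 30 + 31 + 30 + 31 + 31 + 30 + 31 + 30 + 31 + 31 + 28 + 31 + 30 + 31 + 30 + 31 + 31 + 30 + 31 + 7 = 869.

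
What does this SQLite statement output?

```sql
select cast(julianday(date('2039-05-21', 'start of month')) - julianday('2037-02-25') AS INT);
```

`start of month` rewinds 2039-05-21 to 2039-05-01.
3 days remain in February 2037 after the 25th (28 − 25).
Full months from March 2037 through April 2039 contribute their day counts.
Then 1 day into May 2039.
Total: 3 + 31 + 30 + 31 + 30 + 31 + 31 + 30 + 31 + 30 + 31 + 31 + 28 + 31 + 30 + 31 + 30 + 31 + 31 + 30 + 31 + 30 + 31 + 31 + 28 + 31 + 30 + 1 = 795.

795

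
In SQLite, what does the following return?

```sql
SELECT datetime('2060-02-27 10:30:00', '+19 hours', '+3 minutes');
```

2060-02-28 05:33:00

+19 hours from 2060-02-27 10:30:00 is 2060-02-28 05:30:00 (crosses midnight).
+3 minutes from 2060-02-28 05:30:00 is 2060-02-28 05:33:00.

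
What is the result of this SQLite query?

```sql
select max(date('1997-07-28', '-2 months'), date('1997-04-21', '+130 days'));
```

1997-08-29

date('1997-07-28', '-2 months') → 1997-05-28.
date('1997-04-21', '+130 days') → 1997-08-29.
Later of the two is 1997-08-29.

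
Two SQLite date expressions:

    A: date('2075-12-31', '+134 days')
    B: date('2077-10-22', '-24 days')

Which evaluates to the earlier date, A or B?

A = 2076-05-13.
B = 2077-09-28.
A is earlier.

A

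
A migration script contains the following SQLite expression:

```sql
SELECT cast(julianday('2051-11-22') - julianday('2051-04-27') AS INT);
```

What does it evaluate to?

3 days remain in April 2051 after the 27th (30 − 27).
Full months from May 2051 through October 2051 contribute their day counts.
Then 22 days into November 2051.
Total: 3 + 31 + 30 + 31 + 31 + 30 + 31 + 22 = 209.

209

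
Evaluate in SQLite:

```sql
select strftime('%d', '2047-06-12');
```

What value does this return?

12

`%d` extracts the 2-digit day of month: 12.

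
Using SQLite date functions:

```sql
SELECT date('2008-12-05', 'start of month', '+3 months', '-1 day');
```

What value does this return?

2009-02-28

`start of month` rewinds 2008-12-05 to 2008-12-01.
Adding +3 months to 2008-12-01 gives 2009-03-01.
Going back 1 day from 2009-03-01 reaches 2009-02-28 (last day of February, 28 days).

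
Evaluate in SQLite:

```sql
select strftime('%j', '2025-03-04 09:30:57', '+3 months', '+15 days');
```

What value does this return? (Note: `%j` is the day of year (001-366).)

170

First apply '+3 months', '+15 days': 2025-03-04 09:30:57 → 2025-06-19 09:30:57.
Day-of-year for 2025-06-19: days since 2025-01-01 inclusive = 170, zero-padded to 170.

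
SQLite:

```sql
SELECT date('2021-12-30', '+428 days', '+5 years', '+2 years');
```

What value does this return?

Applying '+428 days' to 2021-12-30: counting 428 days forward gives 2023-03-03.
Adding +5 years to 2023-03-03 gives 2028-03-03.
Adding +2 years to 2028-03-03 gives 2030-03-03.

2030-03-03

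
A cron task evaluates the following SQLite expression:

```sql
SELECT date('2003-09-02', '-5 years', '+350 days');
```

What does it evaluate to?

1999-08-18

Adding -5 years to 2003-09-02 gives 1998-09-02.
Applying '+350 days' to 1998-09-02: counting 350 days forward gives 1999-08-18.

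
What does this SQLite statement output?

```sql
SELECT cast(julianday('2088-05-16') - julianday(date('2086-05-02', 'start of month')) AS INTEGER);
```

`start of month` rewinds 2086-05-02 to 2086-05-01.
30 days remain in May 2086 after the 1st (31 − 1).
Full months from June 2086 through April 2088 contribute their day counts.
Then 16 days into May 2088.
Total: 30 + 30 + 31 + 31 + 30 + 31 + 30 + 31 + 31 + 28 + 31 + 30 + 31 + 30 + 31 + 31 + 30 + 31 + 30 + 31 + 31 + 29 + 31 + 30 + 16 = 746.

746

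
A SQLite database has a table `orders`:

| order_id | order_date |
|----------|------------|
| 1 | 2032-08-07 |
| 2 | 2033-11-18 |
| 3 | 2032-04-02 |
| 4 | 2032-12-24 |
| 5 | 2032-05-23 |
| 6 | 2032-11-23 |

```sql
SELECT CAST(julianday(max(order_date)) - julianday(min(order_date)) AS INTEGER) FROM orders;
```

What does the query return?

595

MIN = 2032-04-02, MAX = 2033-11-18.
28 days remain in April 2032 after the 2nd (30 − 2).
Full months from May 2032 through October 2033 contribute their day counts.
Then 18 days into November 2033.
Total: 28 + 31 + 30 + 31 + 31 + 30 + 31 + 30 + 31 + 31 + 28 + 31 + 30 + 31 + 30 + 31 + 31 + 30 + 31 + 18 = 595.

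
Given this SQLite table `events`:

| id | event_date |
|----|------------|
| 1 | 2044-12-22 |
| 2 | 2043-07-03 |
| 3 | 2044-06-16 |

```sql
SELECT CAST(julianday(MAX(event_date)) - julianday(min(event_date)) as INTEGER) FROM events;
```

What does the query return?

538

MIN = 2043-07-03, MAX = 2044-12-22.
28 days remain in July 2043 after the 3rd (31 − 3).
Full months from August 2043 through November 2044 contribute their day counts.
Then 22 days into December 2044.
Total: 28 + 31 + 30 + 31 + 30 + 31 + 31 + 29 + 31 + 30 + 31 + 30 + 31 + 31 + 30 + 31 + 30 + 22 = 538.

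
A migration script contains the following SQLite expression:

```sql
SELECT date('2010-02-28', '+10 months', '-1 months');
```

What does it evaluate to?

2010-11-28

Adding +10 months to 2010-02-28 gives 2010-12-28.
Adding -1 month to 2010-12-28 gives 2010-11-28.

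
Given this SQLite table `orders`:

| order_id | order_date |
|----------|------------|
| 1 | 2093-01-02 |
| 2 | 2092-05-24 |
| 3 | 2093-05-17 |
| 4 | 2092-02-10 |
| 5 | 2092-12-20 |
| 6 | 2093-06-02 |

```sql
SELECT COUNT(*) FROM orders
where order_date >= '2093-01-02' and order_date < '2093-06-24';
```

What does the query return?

Rows in [2093-01-02, 2093-06-24): 2093-01-02, 2093-05-17, 2093-06-02 → 3 rows.

3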